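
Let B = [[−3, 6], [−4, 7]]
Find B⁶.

[[−1455, 2184], [−1456, 2185]]

tr B = 4 and det B = 3, so the characteristic polynomial is λ² − (4)λ + (3) with roots 1 and 3.
Eigenvectors give P = [[3, 1], [2, 1]] with P⁻¹ = [[1, −1], [−2, 3]], and B = P·diag(1, 3)·P⁻¹.
Then B⁶ = P·diag(1, 729)·P⁻¹ = [[3, 729], [2, 729]] · [[1, −1], [−2, 3]] = [[−1455, 2184], [−1456, 2185]].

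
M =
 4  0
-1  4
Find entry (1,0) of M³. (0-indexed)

M² = [[16, 0], [-8, 16]]
M³ = [[64, 0], [-48, 64]]

-48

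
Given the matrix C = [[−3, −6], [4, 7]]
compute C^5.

[[−483, −726], [484, 727]]

tr C = 4 and det C = 3, so the characteristic polynomial is λ² − (4)λ + (3) with roots 3 and 1.
Eigenvectors give P = [[−1, 3], [1, −2]] with P⁻¹ = [[2, 3], [1, 1]], and C = P·diag(3, 1)·P⁻¹.
Then C^5 = P·diag(243, 1)·P⁻¹ = [[−243, 3], [243, −2]] · [[2, 3], [1, 1]] = [[−483, −726], [484, 727]].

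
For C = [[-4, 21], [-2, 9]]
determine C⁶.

tr C = 5 and det C = 6, so the characteristic polynomial is λ² − (5)λ + (6) with roots 3 and 2.
Eigenvectors give P = [[3, 7], [1, 2]] with P⁻¹ = [[-2, 7], [1, -3]], and C = P·diag(3, 2)·P⁻¹.
Then C⁶ = P·diag(729, 64)·P⁻¹ = [[2187, 448], [729, 128]] · [[-2, 7], [1, -3]] = [[-3926, 13965], [-1330, 4719]].

[[-3926, 13965], [-1330, 4719]]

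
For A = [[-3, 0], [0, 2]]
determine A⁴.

A² = [[9, 0], [0, 4]]
A³ = [[-27, 0], [0, 8]]
A⁴ = [[81, 0], [0, 16]]

[[81, 0], [0, 16]]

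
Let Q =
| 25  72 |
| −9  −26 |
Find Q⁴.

[[−119, −360], [45, 136]]

tr Q = −1 and det Q = −2, so the characteristic polynomial is λ² − (−1)λ + (−2) with roots −2 and 1.
Eigenvectors give P = [[8, 3], [−3, −1]] with P⁻¹ = [[−1, −3], [3, 8]], and Q = P·diag(−2, 1)·P⁻¹.
Then Q⁴ = P·diag(16, 1)·P⁻¹ = [[128, 3], [−48, −1]] · [[−1, −3], [3, 8]] = [[−119, −360], [45, 136]].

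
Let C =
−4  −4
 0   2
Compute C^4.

[[256, 160], [0, 16]]

C^2 = [[16, 8], [0, 4]]
C^3 = [[−64, −48], [0, 8]]
C^4 = [[256, 160], [0, 16]]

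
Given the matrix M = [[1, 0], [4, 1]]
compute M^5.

[[1, 0], [20, 1]]

M = I + N where N = [[0, 0], [4, 0]] is strictly lower-triangular, so N^2 = 0.
(I + N)^5 = I + 5·N = [[1, 0], [20, 1]].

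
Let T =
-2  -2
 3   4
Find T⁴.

[[-20, -32], [48, 76]]

T² = [[-2, -4], [6, 10]]
T³ = [[-8, -12], [18, 28]]
T⁴ = [[-20, -32], [48, 76]]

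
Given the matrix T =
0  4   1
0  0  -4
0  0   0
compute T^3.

[[0, 0, 0], [0, 0, 0], [0, 0, 0]]

T is strictly triangular, hence nilpotent: T^3 = 0, so T^3 = 0.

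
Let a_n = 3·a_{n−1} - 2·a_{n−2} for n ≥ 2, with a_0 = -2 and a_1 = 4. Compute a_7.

760

With companion matrix C = [[3, -2], [1, 0]], [a_n, a_{n−1}]ᵀ = C·[a_{n−1}, a_{n−2}]ᵀ, so [a_7, a_6]ᵀ = C⁶·[a_1, a_0]ᵀ.
C⁶ = [[127, -126], [63, -62]], giving [a_7, a_6]ᵀ = [[760], [376]].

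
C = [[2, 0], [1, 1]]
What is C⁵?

tr C = 3 and det C = 2, so the characteristic polynomial is λ² − (3)λ + (2) with roots 2 and 1.
Eigenvectors give P = [[1, 0], [1, -1]] with P⁻¹ = [[1, 0], [1, -1]], and C = P·diag(2, 1)·P⁻¹.
Then C⁵ = P·diag(32, 1)·P⁻¹ = [[32, 0], [32, -1]] · [[1, 0], [1, -1]] = [[32, 0], [31, 1]].

[[32, 0], [31, 1]]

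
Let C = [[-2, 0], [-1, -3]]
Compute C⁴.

[[16, 0], [65, 81]]

tr C = -5 and det C = 6, so the characteristic polynomial is λ² − (-5)λ + (6) with roots -2 and -3.
Eigenvectors give P = [[-1, 0], [1, 1]] with P⁻¹ = [[-1, 0], [1, 1]], and C = P·diag(-2, -3)·P⁻¹.
Then C⁴ = P·diag(16, 81)·P⁻¹ = [[-16, 0], [16, 81]] · [[-1, 0], [1, 1]] = [[16, 0], [65, 81]].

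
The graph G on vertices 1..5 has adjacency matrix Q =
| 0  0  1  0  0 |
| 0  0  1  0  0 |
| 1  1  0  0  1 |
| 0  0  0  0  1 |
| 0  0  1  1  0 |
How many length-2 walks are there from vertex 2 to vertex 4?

0

The number of length-2 walks from vertex 2 to vertex 4 is entry (2,4) of Q², where Q is the adjacency matrix.
Q² = [[1, 1, 0, 0, 1], [1, 1, 0, 0, 1], [0, 0, 3, 1, 0], [0, 0, 1, 1, 0], [1, 1, 0, 0, 2]]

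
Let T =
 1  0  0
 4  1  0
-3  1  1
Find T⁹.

[[1, 0, 0], [36, 1, 0], [117, 9, 1]]

T = I + N where N = [[0, 0, 0], [4, 0, 0], [-3, 1, 0]] is strictly lower-triangular, so N³ = 0.
(I + N)⁹ = I + 9·N + 36·N² = [[1, 0, 0], [36, 1, 0], [117, 9, 1]].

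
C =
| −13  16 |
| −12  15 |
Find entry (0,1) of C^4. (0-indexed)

tr C = 2 and det C = −3, so the characteristic polynomial is λ² − (2)λ + (−3) with roots −1 and 3.
Eigenvectors give P = [[4, 1], [3, 1]] with P⁻¹ = [[1, −1], [−3, 4]], and C = P·diag(−1, 3)·P⁻¹.
Then C^4 = P·diag(1, 81)·P⁻¹ = [[4, 81], [3, 81]] · [[1, −1], [−3, 4]] = [[−239, 320], [−240, 321]].

320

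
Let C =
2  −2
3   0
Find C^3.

[[−16, 4], [−6, −12]]

C^2 = [[−2, −4], [6, −6]]
C^3 = [[−16, 4], [−6, −12]]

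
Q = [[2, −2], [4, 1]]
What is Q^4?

[[−56, 66], [−132, −23]]

Q^2 = [[−4, −6], [12, −7]]
Q^3 = [[−32, 2], [−4, −31]]
Q^4 = [[−56, 66], [−132, −23]]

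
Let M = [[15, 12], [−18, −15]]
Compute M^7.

[[10935, 8748], [−13122, −10935]]

tr M = 0 and det M = −9, so the characteristic polynomial is λ² − (0)λ + (−9) with roots −3 and 3.
Eigenvectors give P = [[−2, −1], [3, 1]] with P⁻¹ = [[1, 1], [−3, −2]], and M = P·diag(−3, 3)·P⁻¹.
Then M^7 = P·diag(−2187, 2187)·P⁻¹ = [[4374, −2187], [−6561, 2187]] · [[1, 1], [−3, −2]] = [[10935, 8748], [−13122, −10935]].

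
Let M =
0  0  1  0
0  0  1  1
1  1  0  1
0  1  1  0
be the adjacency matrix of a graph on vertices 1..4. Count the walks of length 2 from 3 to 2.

1

The number of length-2 walks from vertex 3 to vertex 2 is entry (3,2) of M², where M is the adjacency matrix.
M² = [[1, 1, 0, 1], [1, 2, 1, 1], [0, 1, 3, 1], [1, 1, 1, 2]]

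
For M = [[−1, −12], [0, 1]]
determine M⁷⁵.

[[−1, −12], [0, 1]]

M² = I (check: tr M = 0 and det M = −1), so M⁷⁵ = M since 75 is odd.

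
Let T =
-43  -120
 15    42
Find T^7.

tr T = -1 and det T = -6, so the characteristic polynomial is λ² − (-1)λ + (-6) with roots 2 and -3.
Eigenvectors give P = [[-8, -3], [3, 1]] with P⁻¹ = [[1, 3], [-3, -8]], and T = P·diag(2, -3)·P⁻¹.
Then T^7 = P·diag(128, -2187)·P⁻¹ = [[-1024, 6561], [384, -2187]] · [[1, 3], [-3, -8]] = [[-20707, -55560], [6945, 18648]].

[[-20707, -55560], [6945, 18648]]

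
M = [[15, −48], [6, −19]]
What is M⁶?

[[−5823, 17472], [−2184, 6553]]

tr M = −4 and det M = 3, so the characteristic polynomial is λ² − (−4)λ + (3) with roots −1 and −3.
Eigenvectors give P = [[−3, 8], [−1, 3]] with P⁻¹ = [[−3, 8], [−1, 3]], and M = P·diag(−1, −3)·P⁻¹.
Then M⁶ = P·diag(1, 729)·P⁻¹ = [[−3, 5832], [−1, 2187]] · [[−3, 8], [−1, 3]] = [[−5823, 17472], [−2184, 6553]].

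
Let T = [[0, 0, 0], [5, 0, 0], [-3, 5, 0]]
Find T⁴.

[[0, 0, 0], [0, 0, 0], [0, 0, 0]]

T is strictly triangular, hence nilpotent: T³ = 0, so T⁴ = 0.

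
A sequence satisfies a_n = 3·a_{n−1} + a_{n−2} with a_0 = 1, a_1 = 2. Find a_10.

With companion matrix M = [[3, 1], [1, 0]], [a_n, a_{n−1}]ᵀ = M·[a_{n−1}, a_{n−2}]ᵀ, so [a_10, a_9]ᵀ = M⁹·[a_1, a_0]ᵀ.
M⁹ = [[42837, 12970], [12970, 3927]], giving [a_10, a_9]ᵀ = [[98644], [29867]].

98644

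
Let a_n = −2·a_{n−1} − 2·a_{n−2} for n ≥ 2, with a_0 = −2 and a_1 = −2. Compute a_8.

With companion matrix T = [[−2, −2], [1, 0]], [a_n, a_{n−1}]ᵀ = T·[a_{n−1}, a_{n−2}]ᵀ, so [a_8, a_7]ᵀ = T⁷·[a_1, a_0]ᵀ.
T⁷ = [[0, 16], [−8, −16]], giving [a_8, a_7]ᵀ = [[−32], [48]].

−32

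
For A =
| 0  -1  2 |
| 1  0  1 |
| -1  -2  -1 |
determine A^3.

[[-1, 9, -7], [-4, -1, -6], [6, 7, 4]]

A^2 = [[-3, -4, -3], [-1, -3, 1], [-1, 3, -3]]
A^3 = [[-1, 9, -7], [-4, -1, -6], [6, 7, 4]]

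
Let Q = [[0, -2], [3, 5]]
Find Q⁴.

tr Q = 5 and det Q = 6, so the characteristic polynomial is λ² − (5)λ + (6) with roots 2 and 3.
Eigenvectors give P = [[-1, -2], [1, 3]] with P⁻¹ = [[-3, -2], [1, 1]], and Q = P·diag(2, 3)·P⁻¹.
Then Q⁴ = P·diag(16, 81)·P⁻¹ = [[-16, -162], [16, 243]] · [[-3, -2], [1, 1]] = [[-114, -130], [195, 211]].

[[-114, -130], [195, 211]]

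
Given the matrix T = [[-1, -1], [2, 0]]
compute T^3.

T^2 = [[-1, 1], [-2, -2]]
T^3 = [[3, 1], [-2, 2]]

[[3, 1], [-2, 2]]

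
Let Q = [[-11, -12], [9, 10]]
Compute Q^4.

tr Q = -1 and det Q = -2, so the characteristic polynomial is λ² − (-1)λ + (-2) with roots -2 and 1.
Eigenvectors give P = [[4, -1], [-3, 1]] with P⁻¹ = [[1, 1], [3, 4]], and Q = P·diag(-2, 1)·P⁻¹.
Then Q^4 = P·diag(16, 1)·P⁻¹ = [[64, -1], [-48, 1]] · [[1, 1], [3, 4]] = [[61, 60], [-45, -44]].

[[61, 60], [-45, -44]]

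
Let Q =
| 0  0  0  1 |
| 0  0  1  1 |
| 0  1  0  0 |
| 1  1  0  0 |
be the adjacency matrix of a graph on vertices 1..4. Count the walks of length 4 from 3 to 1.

0

The number of length-4 walks from vertex 3 to vertex 1 is entry (3,1) of Q^4, where Q is the adjacency matrix.
Q^2 = [[1, 1, 0, 0], [1, 2, 0, 0], [0, 0, 1, 1], [0, 0, 1, 2]]
Q^3 = [[0, 0, 1, 2], [0, 0, 2, 3], [1, 2, 0, 0], [2, 3, 0, 0]]
Q^4 = [[2, 3, 0, 0], [3, 5, 0, 0], [0, 0, 2, 3], [0, 0, 3, 5]]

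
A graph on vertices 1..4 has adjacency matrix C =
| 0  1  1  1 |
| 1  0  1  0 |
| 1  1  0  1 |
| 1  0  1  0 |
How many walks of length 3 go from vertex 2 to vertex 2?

The number of length-3 walks from vertex 2 to vertex 2 is entry (2,2) of C^3, where C is the adjacency matrix.
C^2 = [[3, 1, 2, 1], [1, 2, 1, 2], [2, 1, 3, 1], [1, 2, 1, 2]]
C^3 = [[4, 5, 5, 5], [5, 2, 5, 2], [5, 5, 4, 5], [5, 2, 5, 2]]

2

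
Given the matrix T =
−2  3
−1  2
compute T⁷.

T² = I (check: tr T = 0 and det T = −1), so T⁷ = T since 7 is odd.

[[−2, 3], [−1, 2]]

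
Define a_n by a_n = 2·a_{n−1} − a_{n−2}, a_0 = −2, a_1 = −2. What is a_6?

With companion matrix M = [[2, −1], [1, 0]], [a_n, a_{n−1}]ᵀ = M·[a_{n−1}, a_{n−2}]ᵀ, so [a_6, a_5]ᵀ = M^5·[a_1, a_0]ᵀ.
M^5 = [[6, −5], [5, −4]], giving [a_6, a_5]ᵀ = [[−2], [−2]].

−2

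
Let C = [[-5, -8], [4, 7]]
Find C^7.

tr C = 2 and det C = -3, so the characteristic polynomial is λ² − (2)λ + (-3) with roots 3 and -1.
Eigenvectors give P = [[1, -2], [-1, 1]] with P⁻¹ = [[-1, -2], [-1, -1]], and C = P·diag(3, -1)·P⁻¹.
Then C^7 = P·diag(2187, -1)·P⁻¹ = [[2187, 2], [-2187, -1]] · [[-1, -2], [-1, -1]] = [[-2189, -4376], [2188, 4375]].

[[-2189, -4376], [2188, 4375]]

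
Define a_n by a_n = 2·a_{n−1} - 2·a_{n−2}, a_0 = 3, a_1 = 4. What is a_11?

-64

With companion matrix B = [[2, -2], [1, 0]], [a_n, a_{n−1}]ᵀ = B·[a_{n−1}, a_{n−2}]ᵀ, so [a_11, a_10]ᵀ = B^10·[a_1, a_0]ᵀ.
B^10 = [[32, -64], [32, -32]], giving [a_11, a_10]ᵀ = [[-64], [32]].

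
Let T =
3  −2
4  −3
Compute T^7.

[[3, −2], [4, −3]]

T² = I (check: tr T = 0 and det T = −1), so T^7 = T since 7 is odd.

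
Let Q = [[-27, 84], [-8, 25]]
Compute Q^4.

[[561, -1680], [160, -479]]

tr Q = -2 and det Q = -3, so the characteristic polynomial is λ² − (-2)λ + (-3) with roots -3 and 1.
Eigenvectors give P = [[7, 3], [2, 1]] with P⁻¹ = [[1, -3], [-2, 7]], and Q = P·diag(-3, 1)·P⁻¹.
Then Q^4 = P·diag(81, 1)·P⁻¹ = [[567, 3], [162, 1]] · [[1, -3], [-2, 7]] = [[561, -1680], [160, -479]].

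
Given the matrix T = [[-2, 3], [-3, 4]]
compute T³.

T² = [[-5, 6], [-6, 7]]
T³ = [[-8, 9], [-9, 10]]

[[-8, 9], [-9, 10]]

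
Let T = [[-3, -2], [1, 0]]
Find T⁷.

[[-255, -254], [127, 126]]

tr T = -3 and det T = 2, so the characteristic polynomial is λ² − (-3)λ + (2) with roots -1 and -2.
Eigenvectors give P = [[-1, 2], [1, -1]] with P⁻¹ = [[1, 2], [1, 1]], and T = P·diag(-1, -2)·P⁻¹.
Then T⁷ = P·diag(-1, -128)·P⁻¹ = [[1, -256], [-1, 128]] · [[1, 2], [1, 1]] = [[-255, -254], [127, 126]].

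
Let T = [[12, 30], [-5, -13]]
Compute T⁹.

[[40902, 121170], [-20195, -60073]]

tr T = -1 and det T = -6, so the characteristic polynomial is λ² − (-1)λ + (-6) with roots -3 and 2.
Eigenvectors give P = [[-2, 3], [1, -1]] with P⁻¹ = [[1, 3], [1, 2]], and T = P·diag(-3, 2)·P⁻¹.
Then T⁹ = P·diag(-19683, 512)·P⁻¹ = [[39366, 1536], [-19683, -512]] · [[1, 3], [1, 2]] = [[40902, 121170], [-20195, -60073]].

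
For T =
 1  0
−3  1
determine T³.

[[1, 0], [−9, 1]]

T = I + N where N = [[0, 0], [−3, 0]] is strictly lower-triangular, so N² = 0.
(I + N)³ = I + 3·N = [[1, 0], [−9, 1]].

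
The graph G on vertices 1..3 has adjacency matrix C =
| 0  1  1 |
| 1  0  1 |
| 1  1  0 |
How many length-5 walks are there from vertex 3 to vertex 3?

10

The number of length-5 walks from vertex 3 to vertex 3 is entry (3,3) of C^5, where C is the adjacency matrix.
C^2 = [[2, 1, 1], [1, 2, 1], [1, 1, 2]]
C^3 = [[2, 3, 3], [3, 2, 3], [3, 3, 2]]
C^4 = [[6, 5, 5], [5, 6, 5], [5, 5, 6]]
C^5 = [[10, 11, 11], [11, 10, 11], [11, 11, 10]]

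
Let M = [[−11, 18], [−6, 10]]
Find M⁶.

[[253, −378], [126, −188]]

tr M = −1 and det M = −2, so the characteristic polynomial is λ² − (−1)λ + (−2) with roots −2 and 1.
Eigenvectors give P = [[−2, −3], [−1, −2]] with P⁻¹ = [[−2, 3], [1, −2]], and M = P·diag(−2, 1)·P⁻¹.
Then M⁶ = P·diag(64, 1)·P⁻¹ = [[−128, −3], [−64, −2]] · [[−2, 3], [1, −2]] = [[253, −378], [126, −188]].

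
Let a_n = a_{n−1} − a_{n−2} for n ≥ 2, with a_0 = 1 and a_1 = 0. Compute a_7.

With companion matrix B = [[1, −1], [1, 0]], [a_n, a_{n−1}]ᵀ = B·[a_{n−1}, a_{n−2}]ᵀ, so [a_7, a_6]ᵀ = B⁶·[a_1, a_0]ᵀ.
B⁶ = [[1, 0], [0, 1]], giving [a_7, a_6]ᵀ = [[0], [1]].

0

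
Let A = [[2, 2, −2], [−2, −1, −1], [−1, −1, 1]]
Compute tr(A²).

4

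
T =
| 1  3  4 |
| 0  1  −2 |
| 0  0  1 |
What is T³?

T = I + N where N = [[0, 3, 4], [0, 0, −2], [0, 0, 0]] is strictly upper-triangular, so N³ = 0.
(I + N)³ = I + 3·N + 3·N² = [[1, 9, −6], [0, 1, −6], [0, 0, 1]].

[[1, 9, −6], [0, 1, −6], [0, 0, 1]]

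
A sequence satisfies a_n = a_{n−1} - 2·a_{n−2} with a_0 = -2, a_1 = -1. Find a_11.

With companion matrix A = [[1, -2], [1, 0]], [a_n, a_{n−1}]ᵀ = A·[a_{n−1}, a_{n−2}]ᵀ, so [a_11, a_10]ᵀ = A¹⁰·[a_1, a_0]ᵀ.
A¹⁰ = [[23, 22], [-11, 34]], giving [a_11, a_10]ᵀ = [[-67], [-57]].

-67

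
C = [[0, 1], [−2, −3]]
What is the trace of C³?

−9

tr C = −3 and det C = 2, so the characteristic polynomial is λ² − (−3)λ + (2) with roots −1 and −2.
Eigenvectors give P = [[−1, −1], [1, 2]] with P⁻¹ = [[−2, −1], [1, 1]], and C = P·diag(−1, −2)·P⁻¹.
Then C³ = P·diag(−1, −8)·P⁻¹ = [[1, 8], [−1, −16]] · [[−2, −1], [1, 1]] = [[6, 7], [−14, −15]].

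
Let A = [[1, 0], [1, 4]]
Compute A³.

[[1, 0], [21, 64]]

A² = [[1, 0], [5, 16]]
A³ = [[1, 0], [21, 64]]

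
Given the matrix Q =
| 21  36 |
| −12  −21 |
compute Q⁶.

tr Q = 0 and det Q = −9, so the characteristic polynomial is λ² − (0)λ + (−9) with roots −3 and 3.
Eigenvectors give P = [[−3, −2], [2, 1]] with P⁻¹ = [[1, 2], [−2, −3]], and Q = P·diag(−3, 3)·P⁻¹.
Then Q⁶ = P·diag(729, 729)·P⁻¹ = [[−2187, −1458], [1458, 729]] · [[1, 2], [−2, −3]] = [[729, 0], [0, 729]].

[[729, 0], [0, 729]]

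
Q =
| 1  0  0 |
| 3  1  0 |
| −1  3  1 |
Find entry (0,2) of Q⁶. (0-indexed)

Q = I + N where N = [[0, 0, 0], [3, 0, 0], [−1, 3, 0]] is strictly lower-triangular, so N³ = 0.
(I + N)⁶ = I + 6·N + 15·N² = [[1, 0, 0], [18, 1, 0], [129, 18, 1]].

0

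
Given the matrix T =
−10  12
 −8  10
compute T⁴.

[[16, 0], [0, 16]]

tr T = 0 and det T = −4, so the characteristic polynomial is λ² − (0)λ + (−4) with roots −2 and 2.
Eigenvectors give P = [[3, 1], [2, 1]] with P⁻¹ = [[1, −1], [−2, 3]], and T = P·diag(−2, 2)·P⁻¹.
Then T⁴ = P·diag(16, 16)·P⁻¹ = [[48, 16], [32, 16]] · [[1, −1], [−2, 3]] = [[16, 0], [0, 16]].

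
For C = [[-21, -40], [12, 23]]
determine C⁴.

tr C = 2 and det C = -3, so the characteristic polynomial is λ² − (2)λ + (-3) with roots 3 and -1.
Eigenvectors give P = [[-5, -2], [3, 1]] with P⁻¹ = [[1, 2], [-3, -5]], and C = P·diag(3, -1)·P⁻¹.
Then C⁴ = P·diag(81, 1)·P⁻¹ = [[-405, -2], [243, 1]] · [[1, 2], [-3, -5]] = [[-399, -800], [240, 481]].

[[-399, -800], [240, 481]]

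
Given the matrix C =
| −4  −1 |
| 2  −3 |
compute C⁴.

[[98, 147], [−294, −49]]

C² = [[14, 7], [−14, 7]]
C³ = [[−42, −35], [70, −7]]
C⁴ = [[98, 147], [−294, −49]]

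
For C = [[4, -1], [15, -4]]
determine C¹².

C² = I (check: tr C = 0 and det C = -1), so C¹² = I since 12 is even.

[[1, 0], [0, 1]]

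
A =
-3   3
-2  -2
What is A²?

[[3, -15], [10, -2]]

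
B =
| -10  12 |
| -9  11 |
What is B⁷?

tr B = 1 and det B = -2, so the characteristic polynomial is λ² − (1)λ + (-2) with roots 2 and -1.
Eigenvectors give P = [[1, 4], [1, 3]] with P⁻¹ = [[-3, 4], [1, -1]], and B = P·diag(2, -1)·P⁻¹.
Then B⁷ = P·diag(128, -1)·P⁻¹ = [[128, -4], [128, -3]] · [[-3, 4], [1, -1]] = [[-388, 516], [-387, 515]].

[[-388, 516], [-387, 515]]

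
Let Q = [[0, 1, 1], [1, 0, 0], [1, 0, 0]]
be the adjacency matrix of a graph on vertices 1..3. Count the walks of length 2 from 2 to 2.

The number of length-2 walks from vertex 2 to vertex 2 is entry (2,2) of Q², where Q is the adjacency matrix.
Q² = [[2, 0, 0], [0, 1, 1], [0, 1, 1]]

1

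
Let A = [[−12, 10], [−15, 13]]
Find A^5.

[[−582, 550], [−825, 793]]

tr A = 1 and det A = −6, so the characteristic polynomial is λ² − (1)λ + (−6) with roots −2 and 3.
Eigenvectors give P = [[−1, −2], [−1, −3]] with P⁻¹ = [[−3, 2], [1, −1]], and A = P·diag(−2, 3)·P⁻¹.
Then A^5 = P·diag(−32, 243)·P⁻¹ = [[32, −486], [32, −729]] · [[−3, 2], [1, −1]] = [[−582, 550], [−825, 793]].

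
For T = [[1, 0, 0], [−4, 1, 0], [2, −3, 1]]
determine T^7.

T = I + N where N = [[0, 0, 0], [−4, 0, 0], [2, −3, 0]] is strictly lower-triangular, so N^3 = 0.
(I + N)^7 = I + 7·N + 21·N^2 = [[1, 0, 0], [−28, 1, 0], [266, −21, 1]].

[[1, 0, 0], [−28, 1, 0], [266, −21, 1]]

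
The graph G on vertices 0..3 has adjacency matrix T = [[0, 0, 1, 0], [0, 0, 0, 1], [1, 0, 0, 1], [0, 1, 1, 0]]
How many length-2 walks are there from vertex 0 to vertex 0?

1

The number of length-2 walks from vertex 0 to vertex 0 is entry (0,0) of T², where T is the adjacency matrix.
T² = [[1, 0, 0, 1], [0, 1, 1, 0], [0, 1, 2, 0], [1, 0, 0, 2]]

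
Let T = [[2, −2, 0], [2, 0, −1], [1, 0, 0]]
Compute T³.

T² = [[0, −4, 2], [3, −4, 0], [2, −2, 0]]
T³ = [[−6, 0, 4], [−2, −6, 4], [0, −4, 2]]

[[−6, 0, 4], [−2, −6, 4], [0, −4, 2]]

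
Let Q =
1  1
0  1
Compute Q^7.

Q = I + N where N = [[0, 1], [0, 0]] is strictly upper-triangular, so N^2 = 0.
(I + N)^7 = I + 7·N = [[1, 7], [0, 1]].

[[1, 7], [0, 1]]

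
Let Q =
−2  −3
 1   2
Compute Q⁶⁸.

Q² = I (check: tr Q = 0 and det Q = −1), so Q⁶⁸ = I since 68 is even.

[[1, 0], [0, 1]]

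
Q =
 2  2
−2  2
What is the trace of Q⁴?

Q² = [[0, 8], [−8, 0]]
Q³ = [[−16, 16], [−16, −16]]
Q⁴ = [[−64, 0], [0, −64]]

−128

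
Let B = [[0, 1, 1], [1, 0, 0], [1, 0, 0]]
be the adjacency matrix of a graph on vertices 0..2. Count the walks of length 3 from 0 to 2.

The number of length-3 walks from vertex 0 to vertex 2 is entry (0,2) of B³, where B is the adjacency matrix.
B² = [[2, 0, 0], [0, 1, 1], [0, 1, 1]]
B³ = [[0, 2, 2], [2, 0, 0], [2, 0, 0]]

2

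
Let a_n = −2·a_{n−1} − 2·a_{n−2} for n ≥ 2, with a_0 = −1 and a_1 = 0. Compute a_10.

32

With companion matrix T = [[−2, −2], [1, 0]], [a_n, a_{n−1}]ᵀ = T·[a_{n−1}, a_{n−2}]ᵀ, so [a_10, a_9]ᵀ = T⁹·[a_1, a_0]ᵀ.
T⁹ = [[−32, −32], [16, 0]], giving [a_10, a_9]ᵀ = [[32], [0]].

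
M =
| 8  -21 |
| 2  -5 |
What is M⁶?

tr M = 3 and det M = 2, so the characteristic polynomial is λ² − (3)λ + (2) with roots 2 and 1.
Eigenvectors give P = [[7, 3], [2, 1]] with P⁻¹ = [[1, -3], [-2, 7]], and M = P·diag(2, 1)·P⁻¹.
Then M⁶ = P·diag(64, 1)·P⁻¹ = [[448, 3], [128, 1]] · [[1, -3], [-2, 7]] = [[442, -1323], [126, -377]].

[[442, -1323], [126, -377]]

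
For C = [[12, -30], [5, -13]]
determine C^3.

[[78, -210], [35, -97]]

tr C = -1 and det C = -6, so the characteristic polynomial is λ² − (-1)λ + (-6) with roots 2 and -3.
Eigenvectors give P = [[-3, 2], [-1, 1]] with P⁻¹ = [[-1, 2], [-1, 3]], and C = P·diag(2, -3)·P⁻¹.
Then C^3 = P·diag(8, -27)·P⁻¹ = [[-24, -54], [-8, -27]] · [[-1, 2], [-1, 3]] = [[78, -210], [35, -97]].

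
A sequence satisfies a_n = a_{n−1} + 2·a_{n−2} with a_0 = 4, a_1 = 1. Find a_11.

3411

With companion matrix A = [[1, 2], [1, 0]], [a_n, a_{n−1}]ᵀ = A·[a_{n−1}, a_{n−2}]ᵀ, so [a_11, a_10]ᵀ = A¹⁰·[a_1, a_0]ᵀ.
A¹⁰ = [[683, 682], [341, 342]], giving [a_11, a_10]ᵀ = [[3411], [1709]].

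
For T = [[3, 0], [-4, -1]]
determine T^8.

[[6561, 0], [-6560, 1]]

tr T = 2 and det T = -3, so the characteristic polynomial is λ² − (2)λ + (-3) with roots -1 and 3.
Eigenvectors give P = [[0, -1], [1, 1]] with P⁻¹ = [[1, 1], [-1, 0]], and T = P·diag(-1, 3)·P⁻¹.
Then T^8 = P·diag(1, 6561)·P⁻¹ = [[0, -6561], [1, 6561]] · [[1, 1], [-1, 0]] = [[6561, 0], [-6560, 1]].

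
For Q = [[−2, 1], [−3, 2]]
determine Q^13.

Q² = I (check: tr Q = 0 and det Q = −1), so Q^13 = Q since 13 is odd.

[[−2, 1], [−3, 2]]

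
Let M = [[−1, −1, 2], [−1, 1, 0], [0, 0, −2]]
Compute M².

[[2, 0, −6], [0, 2, −2], [0, 0, 4]]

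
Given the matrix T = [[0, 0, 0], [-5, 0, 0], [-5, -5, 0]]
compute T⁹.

[[0, 0, 0], [0, 0, 0], [0, 0, 0]]

T is strictly triangular, hence nilpotent: T³ = 0, so T⁹ = 0.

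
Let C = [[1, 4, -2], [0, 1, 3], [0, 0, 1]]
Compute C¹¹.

C = I + N where N = [[0, 4, -2], [0, 0, 3], [0, 0, 0]] is strictly upper-triangular, so N³ = 0.
(I + N)¹¹ = I + 11·N + 55·N² = [[1, 44, 638], [0, 1, 33], [0, 0, 1]].

[[1, 44, 638], [0, 1, 33], [0, 0, 1]]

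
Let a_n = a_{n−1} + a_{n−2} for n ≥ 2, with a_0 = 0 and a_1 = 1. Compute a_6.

With companion matrix M = [[1, 1], [1, 0]], [a_n, a_{n−1}]ᵀ = M·[a_{n−1}, a_{n−2}]ᵀ, so [a_6, a_5]ᵀ = M^5·[a_1, a_0]ᵀ.
M^5 = [[8, 5], [5, 3]], giving [a_6, a_5]ᵀ = [[8], [5]].

8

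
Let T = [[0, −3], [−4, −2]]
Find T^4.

T^2 = [[12, 6], [8, 16]]
T^3 = [[−24, −48], [−64, −56]]
T^4 = [[192, 168], [224, 304]]

[[192, 168], [224, 304]]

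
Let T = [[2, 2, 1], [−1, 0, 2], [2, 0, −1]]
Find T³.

[[14, 8, 7], [0, 4, 1], [6, 4, 7]]

T² = [[4, 4, 5], [2, −2, −3], [2, 4, 3]]
T³ = [[14, 8, 7], [0, 4, 1], [6, 4, 7]]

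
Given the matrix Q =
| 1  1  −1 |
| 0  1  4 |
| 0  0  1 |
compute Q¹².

Q = I + N where N = [[0, 1, −1], [0, 0, 4], [0, 0, 0]] is strictly upper-triangular, so N³ = 0.
(I + N)¹² = I + 12·N + 66·N² = [[1, 12, 252], [0, 1, 48], [0, 0, 1]].

[[1, 12, 252], [0, 1, 48], [0, 0, 1]]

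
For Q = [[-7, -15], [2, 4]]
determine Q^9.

[[-3067, -7665], [1022, 2554]]

tr Q = -3 and det Q = 2, so the characteristic polynomial is λ² − (-3)λ + (2) with roots -1 and -2.
Eigenvectors give P = [[5, -3], [-2, 1]] with P⁻¹ = [[-1, -3], [-2, -5]], and Q = P·diag(-1, -2)·P⁻¹.
Then Q^9 = P·diag(-1, -512)·P⁻¹ = [[-5, 1536], [2, -512]] · [[-1, -3], [-2, -5]] = [[-3067, -7665], [1022, 2554]].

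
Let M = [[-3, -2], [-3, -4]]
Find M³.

M² = [[15, 14], [21, 22]]
M³ = [[-87, -86], [-129, -130]]

[[-87, -86], [-129, -130]]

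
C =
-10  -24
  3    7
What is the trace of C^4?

17

tr C = -3 and det C = 2, so the characteristic polynomial is λ² − (-3)λ + (2) with roots -1 and -2.
Eigenvectors give P = [[8, -3], [-3, 1]] with P⁻¹ = [[-1, -3], [-3, -8]], and C = P·diag(-1, -2)·P⁻¹.
Then C^4 = P·diag(1, 16)·P⁻¹ = [[8, -48], [-3, 16]] · [[-1, -3], [-3, -8]] = [[136, 360], [-45, -119]].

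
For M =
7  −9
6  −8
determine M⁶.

tr M = −1 and det M = −2, so the characteristic polynomial is λ² − (−1)λ + (−2) with roots 1 and −2.
Eigenvectors give P = [[−3, −1], [−2, −1]] with P⁻¹ = [[−1, 1], [2, −3]], and M = P·diag(1, −2)·P⁻¹.
Then M⁶ = P·diag(1, 64)·P⁻¹ = [[−3, −64], [−2, −64]] · [[−1, 1], [2, −3]] = [[−125, 189], [−126, 190]].

[[−125, 189], [−126, 190]]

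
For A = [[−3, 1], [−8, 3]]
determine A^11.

A² = I (check: tr A = 0 and det A = −1), so A^11 = A since 11 is odd.

[[−3, 1], [−8, 3]]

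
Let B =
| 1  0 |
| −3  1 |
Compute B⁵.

[[1, 0], [−15, 1]]

B = I + N where N = [[0, 0], [−3, 0]] is strictly lower-triangular, so N² = 0.
(I + N)⁵ = I + 5·N = [[1, 0], [−15, 1]].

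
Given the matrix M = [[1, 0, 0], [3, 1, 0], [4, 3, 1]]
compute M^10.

[[1, 0, 0], [30, 1, 0], [445, 30, 1]]

M = I + N where N = [[0, 0, 0], [3, 0, 0], [4, 3, 0]] is strictly lower-triangular, so N^3 = 0.
(I + N)^10 = I + 10·N + 45·N^2 = [[1, 0, 0], [30, 1, 0], [445, 30, 1]].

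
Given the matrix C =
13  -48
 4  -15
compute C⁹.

tr C = -2 and det C = -3, so the characteristic polynomial is λ² − (-2)λ + (-3) with roots -3 and 1.
Eigenvectors give P = [[-3, -4], [-1, -1]] with P⁻¹ = [[1, -4], [-1, 3]], and C = P·diag(-3, 1)·P⁻¹.
Then C⁹ = P·diag(-19683, 1)·P⁻¹ = [[59049, -4], [19683, -1]] · [[1, -4], [-1, 3]] = [[59053, -236208], [19684, -78735]].

[[59053, -236208], [19684, -78735]]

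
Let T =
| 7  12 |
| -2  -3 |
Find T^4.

[[241, 480], [-80, -159]]

tr T = 4 and det T = 3, so the characteristic polynomial is λ² − (4)λ + (3) with roots 1 and 3.
Eigenvectors give P = [[2, -3], [-1, 1]] with P⁻¹ = [[-1, -3], [-1, -2]], and T = P·diag(1, 3)·P⁻¹.
Then T^4 = P·diag(1, 81)·P⁻¹ = [[2, -243], [-1, 81]] · [[-1, -3], [-1, -2]] = [[241, 480], [-80, -159]].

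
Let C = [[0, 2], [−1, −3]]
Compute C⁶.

tr C = −3 and det C = 2, so the characteristic polynomial is λ² − (−3)λ + (2) with roots −1 and −2.
Eigenvectors give P = [[2, −1], [−1, 1]] with P⁻¹ = [[1, 1], [1, 2]], and C = P·diag(−1, −2)·P⁻¹.
Then C⁶ = P·diag(1, 64)·P⁻¹ = [[2, −64], [−1, 64]] · [[1, 1], [1, 2]] = [[−62, −126], [63, 127]].

[[−62, −126], [63, 127]]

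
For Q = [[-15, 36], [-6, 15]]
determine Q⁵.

tr Q = 0 and det Q = -9, so the characteristic polynomial is λ² − (0)λ + (-9) with roots -3 and 3.
Eigenvectors give P = [[3, 2], [1, 1]] with P⁻¹ = [[1, -2], [-1, 3]], and Q = P·diag(-3, 3)·P⁻¹.
Then Q⁵ = P·diag(-243, 243)·P⁻¹ = [[-729, 486], [-243, 243]] · [[1, -2], [-1, 3]] = [[-1215, 2916], [-486, 1215]].

[[-1215, 2916], [-486, 1215]]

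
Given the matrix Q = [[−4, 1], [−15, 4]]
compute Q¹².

[[1, 0], [0, 1]]

Q² = I (check: tr Q = 0 and det Q = −1), so Q¹² = I since 12 is even.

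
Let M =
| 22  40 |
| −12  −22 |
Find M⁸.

tr M = 0 and det M = −4, so the characteristic polynomial is λ² − (0)λ + (−4) with roots −2 and 2.
Eigenvectors give P = [[−5, −2], [3, 1]] with P⁻¹ = [[1, 2], [−3, −5]], and M = P·diag(−2, 2)·P⁻¹.
Then M⁸ = P·diag(256, 256)·P⁻¹ = [[−1280, −512], [768, 256]] · [[1, 2], [−3, −5]] = [[256, 0], [0, 256]].

[[256, 0], [0, 256]]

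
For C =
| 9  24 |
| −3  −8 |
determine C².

[[9, 24], [−3, −8]]

C² = C (a projection; rank 1, trace 1), so C² = C.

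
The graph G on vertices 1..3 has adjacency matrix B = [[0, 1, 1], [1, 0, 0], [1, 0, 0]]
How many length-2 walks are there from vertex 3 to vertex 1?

The number of length-2 walks from vertex 3 to vertex 1 is entry (3,1) of B², where B is the adjacency matrix.
B² = [[2, 0, 0], [0, 1, 1], [0, 1, 1]]

0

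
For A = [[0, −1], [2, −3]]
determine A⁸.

tr A = −3 and det A = 2, so the characteristic polynomial is λ² − (−3)λ + (2) with roots −2 and −1.
Eigenvectors give P = [[−1, 1], [−2, 1]] with P⁻¹ = [[1, −1], [2, −1]], and A = P·diag(−2, −1)·P⁻¹.
Then A⁸ = P·diag(256, 1)·P⁻¹ = [[−256, 1], [−512, 1]] · [[1, −1], [2, −1]] = [[−254, 255], [−510, 511]].

[[−254, 255], [−510, 511]]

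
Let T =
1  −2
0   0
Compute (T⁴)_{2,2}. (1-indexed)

T² = [[1, −2], [0, 0]]
T³ = [[1, −2], [0, 0]]
T⁴ = [[1, −2], [0, 0]]

0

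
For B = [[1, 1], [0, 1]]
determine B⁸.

[[1, 8], [0, 1]]

B = I + N where N = [[0, 1], [0, 0]] is strictly upper-triangular, so N² = 0.
(I + N)⁸ = I + 8·N = [[1, 8], [0, 1]].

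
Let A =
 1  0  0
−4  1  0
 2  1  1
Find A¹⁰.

[[1, 0, 0], [−40, 1, 0], [−160, 10, 1]]

A = I + N where N = [[0, 0, 0], [−4, 0, 0], [2, 1, 0]] is strictly lower-triangular, so N³ = 0.
(I + N)¹⁰ = I + 10·N + 45·N² = [[1, 0, 0], [−40, 1, 0], [−160, 10, 1]].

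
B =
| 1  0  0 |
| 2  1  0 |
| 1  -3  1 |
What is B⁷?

[[1, 0, 0], [14, 1, 0], [-119, -21, 1]]

B = I + N where N = [[0, 0, 0], [2, 0, 0], [1, -3, 0]] is strictly lower-triangular, so N³ = 0.
(I + N)⁷ = I + 7·N + 21·N² = [[1, 0, 0], [14, 1, 0], [-119, -21, 1]].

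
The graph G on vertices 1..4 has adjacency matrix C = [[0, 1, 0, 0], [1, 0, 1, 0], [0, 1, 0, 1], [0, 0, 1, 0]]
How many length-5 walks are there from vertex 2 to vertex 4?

The number of length-5 walks from vertex 2 to vertex 4 is entry (2,4) of C⁵, where C is the adjacency matrix.
C² = [[1, 0, 1, 0], [0, 2, 0, 1], [1, 0, 2, 0], [0, 1, 0, 1]]
C³ = [[0, 2, 0, 1], [2, 0, 3, 0], [0, 3, 0, 2], [1, 0, 2, 0]]
C⁴ = [[2, 0, 3, 0], [0, 5, 0, 3], [3, 0, 5, 0], [0, 3, 0, 2]]
C⁵ = [[0, 5, 0, 3], [5, 0, 8, 0], [0, 8, 0, 5], [3, 0, 5, 0]]

0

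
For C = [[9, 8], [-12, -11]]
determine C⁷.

[[4377, 4376], [-6564, -6563]]

tr C = -2 and det C = -3, so the characteristic polynomial is λ² − (-2)λ + (-3) with roots -3 and 1.
Eigenvectors give P = [[-2, -1], [3, 1]] with P⁻¹ = [[1, 1], [-3, -2]], and C = P·diag(-3, 1)·P⁻¹.
Then C⁷ = P·diag(-2187, 1)·P⁻¹ = [[4374, -1], [-6561, 1]] · [[1, 1], [-3, -2]] = [[4377, 4376], [-6564, -6563]].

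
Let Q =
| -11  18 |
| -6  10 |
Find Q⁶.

tr Q = -1 and det Q = -2, so the characteristic polynomial is λ² − (-1)λ + (-2) with roots 1 and -2.
Eigenvectors give P = [[-3, 2], [-2, 1]] with P⁻¹ = [[1, -2], [2, -3]], and Q = P·diag(1, -2)·P⁻¹.
Then Q⁶ = P·diag(1, 64)·P⁻¹ = [[-3, 128], [-2, 64]] · [[1, -2], [2, -3]] = [[253, -378], [126, -188]].

[[253, -378], [126, -188]]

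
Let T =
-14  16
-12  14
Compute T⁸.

[[256, 0], [0, 256]]

tr T = 0 and det T = -4, so the characteristic polynomial is λ² − (0)λ + (-4) with roots -2 and 2.
Eigenvectors give P = [[4, 1], [3, 1]] with P⁻¹ = [[1, -1], [-3, 4]], and T = P·diag(-2, 2)·P⁻¹.
Then T⁸ = P·diag(256, 256)·P⁻¹ = [[1024, 256], [768, 256]] · [[1, -1], [-3, 4]] = [[256, 0], [0, 256]].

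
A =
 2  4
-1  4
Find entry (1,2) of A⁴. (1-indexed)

288

A² = [[0, 24], [-6, 12]]
A³ = [[-24, 96], [-24, 24]]
A⁴ = [[-144, 288], [-72, 0]]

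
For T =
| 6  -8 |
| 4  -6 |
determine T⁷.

[[384, -512], [256, -384]]

tr T = 0 and det T = -4, so the characteristic polynomial is λ² − (0)λ + (-4) with roots 2 and -2.
Eigenvectors give P = [[2, -1], [1, -1]] with P⁻¹ = [[1, -1], [1, -2]], and T = P·diag(2, -2)·P⁻¹.
Then T⁷ = P·diag(128, -128)·P⁻¹ = [[256, 128], [128, 128]] · [[1, -1], [1, -2]] = [[384, -512], [256, -384]].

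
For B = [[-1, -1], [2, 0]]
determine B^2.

[[-1, 1], [-2, -2]]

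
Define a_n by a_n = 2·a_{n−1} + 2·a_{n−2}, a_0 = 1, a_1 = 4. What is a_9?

11584

With companion matrix A = [[2, 2], [1, 0]], [a_n, a_{n−1}]ᵀ = A·[a_{n−1}, a_{n−2}]ᵀ, so [a_9, a_8]ᵀ = A⁸·[a_1, a_0]ᵀ.
A⁸ = [[2448, 1792], [896, 656]], giving [a_9, a_8]ᵀ = [[11584], [4240]].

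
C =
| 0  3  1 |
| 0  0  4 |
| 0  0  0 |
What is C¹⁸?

C is strictly triangular, hence nilpotent: C³ = 0, so C¹⁸ = 0.

[[0, 0, 0], [0, 0, 0], [0, 0, 0]]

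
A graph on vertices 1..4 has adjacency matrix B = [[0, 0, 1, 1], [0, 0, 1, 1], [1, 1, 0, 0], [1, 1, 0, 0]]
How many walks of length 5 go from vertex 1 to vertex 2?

The number of length-5 walks from vertex 1 to vertex 2 is entry (1,2) of B⁵, where B is the adjacency matrix.
B² = [[2, 2, 0, 0], [2, 2, 0, 0], [0, 0, 2, 2], [0, 0, 2, 2]]
B³ = [[0, 0, 4, 4], [0, 0, 4, 4], [4, 4, 0, 0], [4, 4, 0, 0]]
B⁴ = [[8, 8, 0, 0], [8, 8, 0, 0], [0, 0, 8, 8], [0, 0, 8, 8]]
B⁵ = [[0, 0, 16, 16], [0, 0, 16, 16], [16, 16, 0, 0], [16, 16, 0, 0]]

0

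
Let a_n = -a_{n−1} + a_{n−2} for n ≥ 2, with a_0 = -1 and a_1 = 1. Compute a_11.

With companion matrix C = [[-1, 1], [1, 0]], [a_n, a_{n−1}]ᵀ = C·[a_{n−1}, a_{n−2}]ᵀ, so [a_11, a_10]ᵀ = C¹⁰·[a_1, a_0]ᵀ.
C¹⁰ = [[89, -55], [-55, 34]], giving [a_11, a_10]ᵀ = [[144], [-89]].

144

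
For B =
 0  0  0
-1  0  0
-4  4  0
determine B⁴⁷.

[[0, 0, 0], [0, 0, 0], [0, 0, 0]]

B is strictly triangular, hence nilpotent: B³ = 0, so B⁴⁷ = 0.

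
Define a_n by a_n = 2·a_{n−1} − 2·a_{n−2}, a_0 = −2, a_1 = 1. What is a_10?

With companion matrix A = [[2, −2], [1, 0]], [a_n, a_{n−1}]ᵀ = A·[a_{n−1}, a_{n−2}]ᵀ, so [a_10, a_9]ᵀ = A⁹·[a_1, a_0]ᵀ.
A⁹ = [[32, −32], [16, 0]], giving [a_10, a_9]ᵀ = [[96], [16]].

96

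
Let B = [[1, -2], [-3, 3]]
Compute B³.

[[31, -38], [-57, 69]]

B² = [[7, -8], [-12, 15]]
B³ = [[31, -38], [-57, 69]]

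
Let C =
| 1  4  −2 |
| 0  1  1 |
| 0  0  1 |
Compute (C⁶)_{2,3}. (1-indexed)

6

C = I + N where N = [[0, 4, −2], [0, 0, 1], [0, 0, 0]] is strictly upper-triangular, so N³ = 0.
(I + N)⁶ = I + 6·N + 15·N² = [[1, 24, 48], [0, 1, 6], [0, 0, 1]].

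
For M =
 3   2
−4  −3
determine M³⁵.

[[3, 2], [−4, −3]]

M² = I (check: tr M = 0 and det M = −1), so M³⁵ = M since 35 is odd.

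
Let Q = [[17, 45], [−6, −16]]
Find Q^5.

tr Q = 1 and det Q = −2, so the characteristic polynomial is λ² − (1)λ + (−2) with roots 2 and −1.
Eigenvectors give P = [[−3, 5], [1, −2]] with P⁻¹ = [[−2, −5], [−1, −3]], and Q = P·diag(2, −1)·P⁻¹.
Then Q^5 = P·diag(32, −1)·P⁻¹ = [[−96, −5], [32, 2]] · [[−2, −5], [−1, −3]] = [[197, 495], [−66, −166]].

[[197, 495], [−66, −166]]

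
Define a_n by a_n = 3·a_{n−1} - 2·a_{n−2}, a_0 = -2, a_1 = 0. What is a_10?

2044

With companion matrix Q = [[3, -2], [1, 0]], [a_n, a_{n−1}]ᵀ = Q·[a_{n−1}, a_{n−2}]ᵀ, so [a_10, a_9]ᵀ = Q^9·[a_1, a_0]ᵀ.
Q^9 = [[1023, -1022], [511, -510]], giving [a_10, a_9]ᵀ = [[2044], [1020]].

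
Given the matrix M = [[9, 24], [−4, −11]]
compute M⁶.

[[−1455, −4368], [728, 2185]]

tr M = −2 and det M = −3, so the characteristic polynomial is λ² − (−2)λ + (−3) with roots −3 and 1.
Eigenvectors give P = [[2, −3], [−1, 1]] with P⁻¹ = [[−1, −3], [−1, −2]], and M = P·diag(−3, 1)·P⁻¹.
Then M⁶ = P·diag(729, 1)·P⁻¹ = [[1458, −3], [−729, 1]] · [[−1, −3], [−1, −2]] = [[−1455, −4368], [728, 2185]].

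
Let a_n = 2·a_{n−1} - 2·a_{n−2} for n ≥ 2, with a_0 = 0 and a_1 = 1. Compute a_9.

With companion matrix M = [[2, -2], [1, 0]], [a_n, a_{n−1}]ᵀ = M·[a_{n−1}, a_{n−2}]ᵀ, so [a_9, a_8]ᵀ = M⁸·[a_1, a_0]ᵀ.
M⁸ = [[16, 0], [0, 16]], giving [a_9, a_8]ᵀ = [[16], [0]].

16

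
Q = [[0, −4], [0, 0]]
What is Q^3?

Q is strictly triangular, hence nilpotent: Q^2 = 0, so Q^3 = 0.

[[0, 0], [0, 0]]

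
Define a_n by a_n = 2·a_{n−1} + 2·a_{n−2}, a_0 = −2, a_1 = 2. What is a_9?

1312

With companion matrix B = [[2, 2], [1, 0]], [a_n, a_{n−1}]ᵀ = B·[a_{n−1}, a_{n−2}]ᵀ, so [a_9, a_8]ᵀ = B^8·[a_1, a_0]ᵀ.
B^8 = [[2448, 1792], [896, 656]], giving [a_9, a_8]ᵀ = [[1312], [480]].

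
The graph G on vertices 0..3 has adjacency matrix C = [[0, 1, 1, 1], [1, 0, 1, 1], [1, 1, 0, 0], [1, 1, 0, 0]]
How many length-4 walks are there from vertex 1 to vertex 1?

15

The number of length-4 walks from vertex 1 to vertex 1 is entry (1,1) of C^4, where C is the adjacency matrix.
C^2 = [[3, 2, 1, 1], [2, 3, 1, 1], [1, 1, 2, 2], [1, 1, 2, 2]]
C^3 = [[4, 5, 5, 5], [5, 4, 5, 5], [5, 5, 2, 2], [5, 5, 2, 2]]
C^4 = [[15, 14, 9, 9], [14, 15, 9, 9], [9, 9, 10, 10], [9, 9, 10, 10]]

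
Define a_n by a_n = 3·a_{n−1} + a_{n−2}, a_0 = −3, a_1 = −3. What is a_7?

With companion matrix B = [[3, 1], [1, 0]], [a_n, a_{n−1}]ᵀ = B·[a_{n−1}, a_{n−2}]ᵀ, so [a_7, a_6]ᵀ = B⁶·[a_1, a_0]ᵀ.
B⁶ = [[1189, 360], [360, 109]], giving [a_7, a_6]ᵀ = [[−4647], [−1407]].

−4647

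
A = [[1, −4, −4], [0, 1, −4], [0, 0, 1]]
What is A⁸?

A = I + N where N = [[0, −4, −4], [0, 0, −4], [0, 0, 0]] is strictly upper-triangular, so N³ = 0.
(I + N)⁸ = I + 8·N + 28·N² = [[1, −32, 416], [0, 1, −32], [0, 0, 1]].

[[1, −32, 416], [0, 1, −32], [0, 0, 1]]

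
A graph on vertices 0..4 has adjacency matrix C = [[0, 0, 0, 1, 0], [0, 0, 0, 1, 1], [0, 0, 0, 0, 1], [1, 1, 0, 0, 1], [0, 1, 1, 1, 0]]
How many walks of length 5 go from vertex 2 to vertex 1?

The number of length-5 walks from vertex 2 to vertex 1 is entry (2,1) of C⁵, where C is the adjacency matrix.
C² = [[1, 1, 0, 0, 1], [1, 2, 1, 1, 1], [0, 1, 1, 1, 0], [0, 1, 1, 3, 1], [1, 1, 0, 1, 3]]
C³ = [[0, 1, 1, 3, 1], [1, 2, 1, 4, 4], [1, 1, 0, 1, 3], [3, 4, 1, 2, 5], [1, 4, 3, 5, 2]]
C⁴ = [[3, 4, 1, 2, 5], [4, 8, 4, 7, 7], [1, 4, 3, 5, 2], [2, 7, 5, 12, 7], [5, 7, 2, 7, 12]]
C⁵ = [[2, 7, 5, 12, 7], [7, 14, 7, 19, 19], [5, 7, 2, 7, 12], [12, 19, 7, 16, 24], [7, 19, 12, 24, 16]]

7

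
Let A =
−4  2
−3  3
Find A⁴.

A² = [[10, −2], [3, 3]]
A³ = [[−34, 14], [−21, 15]]
A⁴ = [[94, −26], [39, 3]]

[[94, −26], [39, 3]]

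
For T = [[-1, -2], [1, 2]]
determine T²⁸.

[[-1, -2], [1, 2]]

T² = T (a projection; rank 1, trace 1), so T²⁸ = T.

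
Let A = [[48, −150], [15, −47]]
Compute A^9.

tr A = 1 and det A = −6, so the characteristic polynomial is λ² − (1)λ + (−6) with roots −2 and 3.
Eigenvectors give P = [[−3, 10], [−1, 3]] with P⁻¹ = [[3, −10], [1, −3]], and A = P·diag(−2, 3)·P⁻¹.
Then A^9 = P·diag(−512, 19683)·P⁻¹ = [[1536, 196830], [512, 59049]] · [[3, −10], [1, −3]] = [[201438, −605850], [60585, −182267]].

[[201438, −605850], [60585, −182267]]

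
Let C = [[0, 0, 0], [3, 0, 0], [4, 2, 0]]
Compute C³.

C is strictly triangular, hence nilpotent: C³ = 0, so C³ = 0.

[[0, 0, 0], [0, 0, 0], [0, 0, 0]]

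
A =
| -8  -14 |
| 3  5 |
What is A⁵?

tr A = -3 and det A = 2, so the characteristic polynomial is λ² − (-3)λ + (2) with roots -1 and -2.
Eigenvectors give P = [[-2, -7], [1, 3]] with P⁻¹ = [[3, 7], [-1, -2]], and A = P·diag(-1, -2)·P⁻¹.
Then A⁵ = P·diag(-1, -32)·P⁻¹ = [[2, 224], [-1, -96]] · [[3, 7], [-1, -2]] = [[-218, -434], [93, 185]].

[[-218, -434], [93, 185]]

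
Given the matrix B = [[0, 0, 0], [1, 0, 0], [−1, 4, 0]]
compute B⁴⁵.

B is strictly triangular, hence nilpotent: B³ = 0, so B⁴⁵ = 0.

[[0, 0, 0], [0, 0, 0], [0, 0, 0]]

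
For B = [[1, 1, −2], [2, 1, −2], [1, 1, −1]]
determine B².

[[1, 0, −2], [2, 1, −4], [2, 1, −3]]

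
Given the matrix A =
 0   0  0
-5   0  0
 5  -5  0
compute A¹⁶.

A is strictly triangular, hence nilpotent: A³ = 0, so A¹⁶ = 0.

[[0, 0, 0], [0, 0, 0], [0, 0, 0]]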